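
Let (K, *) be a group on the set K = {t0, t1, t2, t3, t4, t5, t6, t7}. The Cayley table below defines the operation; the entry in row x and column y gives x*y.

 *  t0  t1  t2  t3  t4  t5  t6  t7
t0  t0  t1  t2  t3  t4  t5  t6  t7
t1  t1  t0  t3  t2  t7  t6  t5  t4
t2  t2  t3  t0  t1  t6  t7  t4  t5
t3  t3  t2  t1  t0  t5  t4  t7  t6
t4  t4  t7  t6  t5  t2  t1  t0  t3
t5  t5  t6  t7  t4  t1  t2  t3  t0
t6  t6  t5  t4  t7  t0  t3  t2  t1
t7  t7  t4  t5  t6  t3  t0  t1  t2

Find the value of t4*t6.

t0

Read row t4, column t6: t4*t6 = t0.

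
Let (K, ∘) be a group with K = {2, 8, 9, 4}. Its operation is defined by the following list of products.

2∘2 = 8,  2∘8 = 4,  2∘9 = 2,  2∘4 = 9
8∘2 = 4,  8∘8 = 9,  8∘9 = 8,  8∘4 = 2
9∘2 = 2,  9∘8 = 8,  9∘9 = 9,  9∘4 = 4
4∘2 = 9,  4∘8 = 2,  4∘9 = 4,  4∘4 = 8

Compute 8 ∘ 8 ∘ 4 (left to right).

8 ∘ 8 = 9
9 ∘ 4 = 4
(Structurally, K here is isomorphic to the cyclic group Z_4.)

4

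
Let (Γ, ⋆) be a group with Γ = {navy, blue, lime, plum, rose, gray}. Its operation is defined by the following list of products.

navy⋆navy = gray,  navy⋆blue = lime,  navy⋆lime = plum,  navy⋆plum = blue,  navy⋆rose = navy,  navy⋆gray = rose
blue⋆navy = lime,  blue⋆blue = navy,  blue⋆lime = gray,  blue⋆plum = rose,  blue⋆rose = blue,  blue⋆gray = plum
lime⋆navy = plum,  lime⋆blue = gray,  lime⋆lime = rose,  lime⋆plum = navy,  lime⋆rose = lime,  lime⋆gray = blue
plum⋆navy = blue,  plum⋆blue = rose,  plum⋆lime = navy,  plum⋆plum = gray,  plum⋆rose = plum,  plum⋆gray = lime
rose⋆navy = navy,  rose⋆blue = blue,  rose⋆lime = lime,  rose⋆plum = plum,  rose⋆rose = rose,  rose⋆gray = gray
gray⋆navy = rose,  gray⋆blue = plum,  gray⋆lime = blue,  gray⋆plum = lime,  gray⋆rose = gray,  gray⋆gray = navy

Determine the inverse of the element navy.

First locate the identity: row rose matches the header, so rose is the identity.
Scan row navy for rose: navy ⋆ gray = rose. Hence navy^(-1) = gray.

gray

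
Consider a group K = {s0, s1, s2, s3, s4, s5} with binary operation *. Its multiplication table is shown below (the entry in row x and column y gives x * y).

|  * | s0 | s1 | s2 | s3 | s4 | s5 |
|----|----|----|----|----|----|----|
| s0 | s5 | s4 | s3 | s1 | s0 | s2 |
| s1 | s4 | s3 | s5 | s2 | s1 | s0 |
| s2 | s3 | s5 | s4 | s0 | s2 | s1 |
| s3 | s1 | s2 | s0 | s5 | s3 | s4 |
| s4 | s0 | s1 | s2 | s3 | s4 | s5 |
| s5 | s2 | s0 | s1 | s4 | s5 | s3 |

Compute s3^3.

s3^1 = s3
s3^2 = s3 * s3 = s5
s3^3 = s5 * s3 = s4

s4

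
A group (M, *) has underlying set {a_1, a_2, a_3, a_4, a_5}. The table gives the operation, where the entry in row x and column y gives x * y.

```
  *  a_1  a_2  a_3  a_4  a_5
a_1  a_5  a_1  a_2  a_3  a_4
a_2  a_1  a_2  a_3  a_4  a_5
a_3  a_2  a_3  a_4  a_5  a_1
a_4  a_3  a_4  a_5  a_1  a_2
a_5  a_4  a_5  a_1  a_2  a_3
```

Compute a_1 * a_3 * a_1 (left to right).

a_1 * a_3 = a_2
a_2 * a_1 = a_1

a_1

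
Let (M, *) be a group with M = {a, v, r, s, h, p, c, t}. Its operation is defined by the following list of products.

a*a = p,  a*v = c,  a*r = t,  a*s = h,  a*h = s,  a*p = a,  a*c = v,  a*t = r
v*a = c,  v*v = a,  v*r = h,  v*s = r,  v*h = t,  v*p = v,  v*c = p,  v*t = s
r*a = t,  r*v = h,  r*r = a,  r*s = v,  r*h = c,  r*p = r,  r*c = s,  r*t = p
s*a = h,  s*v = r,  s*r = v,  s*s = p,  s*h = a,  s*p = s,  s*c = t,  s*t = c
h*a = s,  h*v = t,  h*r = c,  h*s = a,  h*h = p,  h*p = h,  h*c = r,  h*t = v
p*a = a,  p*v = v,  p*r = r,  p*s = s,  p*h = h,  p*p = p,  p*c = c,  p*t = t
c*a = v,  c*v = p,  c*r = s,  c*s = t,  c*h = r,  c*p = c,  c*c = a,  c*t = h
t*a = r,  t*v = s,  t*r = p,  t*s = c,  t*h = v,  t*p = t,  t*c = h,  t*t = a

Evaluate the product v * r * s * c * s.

r

v * r = h
h * s = a
a * c = v
v * s = r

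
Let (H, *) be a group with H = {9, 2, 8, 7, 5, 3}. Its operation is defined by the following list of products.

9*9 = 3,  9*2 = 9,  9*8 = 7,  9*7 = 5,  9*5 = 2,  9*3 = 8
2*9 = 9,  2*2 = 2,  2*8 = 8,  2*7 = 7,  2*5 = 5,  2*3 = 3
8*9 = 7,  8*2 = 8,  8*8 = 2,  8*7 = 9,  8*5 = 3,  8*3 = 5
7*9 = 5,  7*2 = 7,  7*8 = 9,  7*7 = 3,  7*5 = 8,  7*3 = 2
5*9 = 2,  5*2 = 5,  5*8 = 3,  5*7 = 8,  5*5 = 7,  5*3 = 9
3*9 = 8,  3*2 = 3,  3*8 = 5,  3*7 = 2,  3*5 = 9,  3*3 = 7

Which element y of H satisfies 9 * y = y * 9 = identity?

First locate the identity: row 2 matches the header, so 2 is the identity.
Scan row 9 for 2: 9 * 5 = 2. Hence 9^(-1) = 5.

5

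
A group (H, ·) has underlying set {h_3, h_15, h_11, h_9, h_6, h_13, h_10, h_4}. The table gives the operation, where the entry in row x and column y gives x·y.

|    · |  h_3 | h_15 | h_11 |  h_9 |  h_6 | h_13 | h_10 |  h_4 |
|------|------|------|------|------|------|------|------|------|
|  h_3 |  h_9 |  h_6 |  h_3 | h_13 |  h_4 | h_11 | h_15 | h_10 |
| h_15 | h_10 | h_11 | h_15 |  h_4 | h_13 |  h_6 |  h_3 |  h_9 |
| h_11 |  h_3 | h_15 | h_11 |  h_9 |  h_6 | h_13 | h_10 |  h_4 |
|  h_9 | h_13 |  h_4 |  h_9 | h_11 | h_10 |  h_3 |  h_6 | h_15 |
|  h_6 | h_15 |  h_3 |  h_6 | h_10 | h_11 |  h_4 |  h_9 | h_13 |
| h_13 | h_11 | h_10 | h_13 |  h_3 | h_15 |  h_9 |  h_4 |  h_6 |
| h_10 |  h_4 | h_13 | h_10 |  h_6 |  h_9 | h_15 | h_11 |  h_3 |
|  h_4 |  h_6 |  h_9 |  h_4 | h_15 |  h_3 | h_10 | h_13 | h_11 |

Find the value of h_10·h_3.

Read row h_10, column h_3: h_10·h_3 = h_4.

h_4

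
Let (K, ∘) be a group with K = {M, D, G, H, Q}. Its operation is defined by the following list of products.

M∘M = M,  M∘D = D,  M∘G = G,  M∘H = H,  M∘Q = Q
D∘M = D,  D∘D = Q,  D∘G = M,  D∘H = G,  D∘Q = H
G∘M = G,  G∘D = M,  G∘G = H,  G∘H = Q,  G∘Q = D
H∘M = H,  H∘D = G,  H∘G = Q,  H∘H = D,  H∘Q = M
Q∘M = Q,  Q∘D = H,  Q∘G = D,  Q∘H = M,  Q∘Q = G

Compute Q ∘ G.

Read row Q, column G: Q ∘ G = D.

D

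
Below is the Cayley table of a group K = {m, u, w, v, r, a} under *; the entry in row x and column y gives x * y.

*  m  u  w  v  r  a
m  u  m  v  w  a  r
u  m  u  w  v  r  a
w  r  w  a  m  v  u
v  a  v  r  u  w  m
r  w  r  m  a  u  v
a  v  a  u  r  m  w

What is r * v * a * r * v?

u

r * v = a
a * a = w
w * r = v
v * v = u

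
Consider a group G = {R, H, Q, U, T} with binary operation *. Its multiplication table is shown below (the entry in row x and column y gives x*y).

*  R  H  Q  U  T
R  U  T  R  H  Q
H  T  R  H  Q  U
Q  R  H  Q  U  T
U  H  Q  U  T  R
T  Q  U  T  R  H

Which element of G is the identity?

Q

The identity e satisfies e*x = x for all x, so its row in the table reproduces the column headers.
Row Q reads: R, H, Q, U, T — exactly the header order. So Q is the identity.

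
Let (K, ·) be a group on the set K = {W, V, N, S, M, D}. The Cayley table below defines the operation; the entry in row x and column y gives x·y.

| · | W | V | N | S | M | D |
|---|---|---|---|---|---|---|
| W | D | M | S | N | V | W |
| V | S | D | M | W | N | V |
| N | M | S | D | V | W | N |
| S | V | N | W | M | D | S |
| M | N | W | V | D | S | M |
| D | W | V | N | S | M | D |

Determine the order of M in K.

The identity element is D (its row matches the header).
M^1 = M
M^2 = M·M = S
M^3 = S·M = D
The first power of M equal to the identity is M^3, so ord(M) = 3.

3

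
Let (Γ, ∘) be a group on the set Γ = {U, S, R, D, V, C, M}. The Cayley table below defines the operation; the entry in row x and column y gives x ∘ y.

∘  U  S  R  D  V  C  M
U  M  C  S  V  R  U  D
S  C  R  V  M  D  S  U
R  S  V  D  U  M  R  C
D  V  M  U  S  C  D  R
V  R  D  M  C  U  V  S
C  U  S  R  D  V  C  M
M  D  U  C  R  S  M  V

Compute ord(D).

The identity element is C (its row matches the header).
D^1 = D
D^2 = D ∘ D = S
D^3 = S ∘ D = M
D^4 = M ∘ D = R
D^5 = R ∘ D = U
D^6 = U ∘ D = V
D^7 = V ∘ D = C
The first power of D equal to the identity is D^7, so ord(D) = 7.
(Structurally, Γ here is isomorphic to the cyclic group Z_7.)

7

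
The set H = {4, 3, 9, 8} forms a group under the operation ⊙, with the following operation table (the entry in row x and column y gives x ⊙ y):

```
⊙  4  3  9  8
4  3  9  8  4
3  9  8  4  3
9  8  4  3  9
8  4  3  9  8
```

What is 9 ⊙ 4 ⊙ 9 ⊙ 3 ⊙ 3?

9

9 ⊙ 4 = 8
8 ⊙ 9 = 9
9 ⊙ 3 = 4
4 ⊙ 3 = 9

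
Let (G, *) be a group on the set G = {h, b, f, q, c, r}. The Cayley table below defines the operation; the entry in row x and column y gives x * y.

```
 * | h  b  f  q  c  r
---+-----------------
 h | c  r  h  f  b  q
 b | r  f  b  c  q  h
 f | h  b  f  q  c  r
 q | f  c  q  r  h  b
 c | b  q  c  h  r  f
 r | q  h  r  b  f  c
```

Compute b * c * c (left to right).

h

b * c = q
q * c = h
(Structurally, G here is isomorphic to the cyclic group Z_6.)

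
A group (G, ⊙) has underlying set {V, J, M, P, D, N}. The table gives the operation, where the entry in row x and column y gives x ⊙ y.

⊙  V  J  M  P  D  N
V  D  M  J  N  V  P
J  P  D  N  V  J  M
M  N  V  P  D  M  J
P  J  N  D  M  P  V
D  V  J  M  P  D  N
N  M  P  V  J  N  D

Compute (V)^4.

V^1 = V
V^2 = V ⊙ V = D
V^3 = D ⊙ V = V
V^4 = V ⊙ V = D
(Structurally, G here is isomorphic to the symmetric group S_3.)

D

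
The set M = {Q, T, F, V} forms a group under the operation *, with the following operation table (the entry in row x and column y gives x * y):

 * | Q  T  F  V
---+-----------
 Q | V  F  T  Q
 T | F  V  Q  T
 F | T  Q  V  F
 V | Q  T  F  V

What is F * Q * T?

V

F * Q = T
T * T = V
(Structurally, M here is isomorphic to the Klein four-group V_4.)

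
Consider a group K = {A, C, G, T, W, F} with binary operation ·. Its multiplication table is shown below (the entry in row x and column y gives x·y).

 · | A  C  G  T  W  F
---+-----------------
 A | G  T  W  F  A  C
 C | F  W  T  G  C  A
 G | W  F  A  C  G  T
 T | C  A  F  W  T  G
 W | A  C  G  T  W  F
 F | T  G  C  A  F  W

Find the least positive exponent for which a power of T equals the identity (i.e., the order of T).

2

The identity element is W (its row matches the header).
T^1 = T
T^2 = T·T = W
The first power of T equal to the identity is T^2, so ord(T) = 2.
(Structurally, K here is isomorphic to the symmetric group S_3.)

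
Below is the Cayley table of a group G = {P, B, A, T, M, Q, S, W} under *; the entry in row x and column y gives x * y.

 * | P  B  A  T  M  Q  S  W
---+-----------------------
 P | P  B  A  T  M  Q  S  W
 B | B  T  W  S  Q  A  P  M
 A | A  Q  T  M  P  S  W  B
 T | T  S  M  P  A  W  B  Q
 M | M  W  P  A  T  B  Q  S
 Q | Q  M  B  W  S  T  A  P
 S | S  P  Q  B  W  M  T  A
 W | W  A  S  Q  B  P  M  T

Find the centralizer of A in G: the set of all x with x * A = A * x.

Compare row A with column A entry by entry.
T * A = M = A * T, so T commutes with A.
B * A = W but A * B = Q, so B does not.
Collecting the elements that commute with A: C(A) = {A, M, P, T}.
(Structurally, G here is isomorphic to the quaternion group Q_8.)

{A, M, P, T}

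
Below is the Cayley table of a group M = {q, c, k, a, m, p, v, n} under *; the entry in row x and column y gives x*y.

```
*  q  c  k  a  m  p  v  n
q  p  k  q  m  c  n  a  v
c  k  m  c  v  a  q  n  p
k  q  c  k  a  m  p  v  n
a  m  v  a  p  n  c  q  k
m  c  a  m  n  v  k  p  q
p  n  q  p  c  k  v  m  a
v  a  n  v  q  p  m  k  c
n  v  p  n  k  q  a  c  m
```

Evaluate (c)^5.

n

c^1 = c
c^2 = c*c = m
c^3 = m*c = a
c^4 = a*c = v
c^5 = v*c = n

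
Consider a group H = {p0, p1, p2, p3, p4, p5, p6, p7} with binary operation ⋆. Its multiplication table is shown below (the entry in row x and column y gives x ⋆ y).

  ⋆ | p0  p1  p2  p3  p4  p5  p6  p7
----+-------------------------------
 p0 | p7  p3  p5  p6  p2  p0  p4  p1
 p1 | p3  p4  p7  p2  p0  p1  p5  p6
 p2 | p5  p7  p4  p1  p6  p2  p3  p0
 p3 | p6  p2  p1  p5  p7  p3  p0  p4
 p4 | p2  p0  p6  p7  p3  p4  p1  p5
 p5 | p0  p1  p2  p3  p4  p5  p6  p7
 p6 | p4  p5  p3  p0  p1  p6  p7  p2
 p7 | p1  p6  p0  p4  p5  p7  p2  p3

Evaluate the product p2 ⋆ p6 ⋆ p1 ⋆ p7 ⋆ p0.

p2 ⋆ p6 = p3
p3 ⋆ p1 = p2
p2 ⋆ p7 = p0
p0 ⋆ p0 = p7

p7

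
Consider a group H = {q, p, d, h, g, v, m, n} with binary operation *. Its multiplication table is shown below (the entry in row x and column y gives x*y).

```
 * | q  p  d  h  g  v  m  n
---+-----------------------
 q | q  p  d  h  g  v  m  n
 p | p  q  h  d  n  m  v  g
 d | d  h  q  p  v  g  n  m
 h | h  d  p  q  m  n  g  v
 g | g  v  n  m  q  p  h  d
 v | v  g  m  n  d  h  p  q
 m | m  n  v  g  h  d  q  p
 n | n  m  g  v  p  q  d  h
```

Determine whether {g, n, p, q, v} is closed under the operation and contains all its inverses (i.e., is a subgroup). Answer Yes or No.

No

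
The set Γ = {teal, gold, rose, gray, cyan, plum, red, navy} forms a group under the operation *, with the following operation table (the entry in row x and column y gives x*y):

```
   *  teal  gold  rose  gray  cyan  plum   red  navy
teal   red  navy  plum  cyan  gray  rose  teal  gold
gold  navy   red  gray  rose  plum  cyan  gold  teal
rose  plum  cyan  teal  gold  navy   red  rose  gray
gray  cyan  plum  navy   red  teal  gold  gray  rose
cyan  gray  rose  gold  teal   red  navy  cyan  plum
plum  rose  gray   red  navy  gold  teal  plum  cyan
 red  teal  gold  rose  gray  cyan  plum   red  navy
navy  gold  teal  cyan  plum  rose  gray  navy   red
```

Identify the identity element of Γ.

The identity e satisfies e*x = x for all x, so its row in the table reproduces the column headers.
Row red reads: teal, gold, rose, gray, cyan, plum, red, navy — exactly the header order. So red is the identity.
(Structurally, Γ here is isomorphic to the dihedral group D_4.)

red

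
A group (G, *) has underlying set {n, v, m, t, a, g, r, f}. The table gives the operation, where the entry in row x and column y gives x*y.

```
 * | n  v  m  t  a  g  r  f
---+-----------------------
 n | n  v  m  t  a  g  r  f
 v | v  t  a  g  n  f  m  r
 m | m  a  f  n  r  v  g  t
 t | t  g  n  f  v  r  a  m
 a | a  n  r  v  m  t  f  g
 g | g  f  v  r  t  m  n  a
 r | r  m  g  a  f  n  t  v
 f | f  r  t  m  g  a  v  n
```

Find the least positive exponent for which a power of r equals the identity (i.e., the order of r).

8

The identity element is n (its row matches the header).
r^1 = r
r^2 = r*r = t
r^3 = t*r = a
r^4 = a*r = f
r^5 = f*r = v
r^6 = v*r = m
r^7 = m*r = g
r^8 = g*r = n
The first power of r equal to the identity is r^8, so ord(r) = 8.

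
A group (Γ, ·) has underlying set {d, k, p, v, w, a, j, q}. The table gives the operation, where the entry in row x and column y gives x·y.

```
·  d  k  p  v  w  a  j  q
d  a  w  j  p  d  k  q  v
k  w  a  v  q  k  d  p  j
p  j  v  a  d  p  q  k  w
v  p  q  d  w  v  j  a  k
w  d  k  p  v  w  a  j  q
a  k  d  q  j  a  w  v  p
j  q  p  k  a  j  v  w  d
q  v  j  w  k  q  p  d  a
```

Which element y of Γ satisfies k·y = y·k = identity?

First locate the identity: row w matches the header, so w is the identity.
Scan row k for w: k·d = w. Hence k^(-1) = d.

d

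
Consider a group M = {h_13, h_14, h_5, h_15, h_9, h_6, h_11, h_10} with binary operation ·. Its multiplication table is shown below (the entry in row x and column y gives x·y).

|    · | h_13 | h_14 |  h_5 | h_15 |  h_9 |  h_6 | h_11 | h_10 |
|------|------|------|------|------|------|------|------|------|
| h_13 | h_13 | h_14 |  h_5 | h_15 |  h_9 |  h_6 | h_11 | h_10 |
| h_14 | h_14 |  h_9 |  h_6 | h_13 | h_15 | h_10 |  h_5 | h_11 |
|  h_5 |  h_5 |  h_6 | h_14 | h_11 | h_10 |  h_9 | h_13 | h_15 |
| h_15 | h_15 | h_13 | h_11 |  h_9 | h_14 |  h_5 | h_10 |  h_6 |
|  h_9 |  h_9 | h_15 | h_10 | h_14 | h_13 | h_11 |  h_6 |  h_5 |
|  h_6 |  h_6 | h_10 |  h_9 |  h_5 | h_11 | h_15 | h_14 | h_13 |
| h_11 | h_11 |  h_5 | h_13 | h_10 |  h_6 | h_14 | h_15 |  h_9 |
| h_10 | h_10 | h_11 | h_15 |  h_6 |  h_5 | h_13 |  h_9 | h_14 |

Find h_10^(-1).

h_6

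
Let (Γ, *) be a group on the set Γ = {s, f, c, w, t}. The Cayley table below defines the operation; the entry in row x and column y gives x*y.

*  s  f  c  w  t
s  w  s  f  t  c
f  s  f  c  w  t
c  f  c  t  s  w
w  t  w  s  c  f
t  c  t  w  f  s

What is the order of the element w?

The identity element is f (its row matches the header).
w^1 = w
w^2 = w*w = c
w^3 = c*w = s
w^4 = s*w = t
w^5 = t*w = f
The first power of w equal to the identity is w^5, so ord(w) = 5.

5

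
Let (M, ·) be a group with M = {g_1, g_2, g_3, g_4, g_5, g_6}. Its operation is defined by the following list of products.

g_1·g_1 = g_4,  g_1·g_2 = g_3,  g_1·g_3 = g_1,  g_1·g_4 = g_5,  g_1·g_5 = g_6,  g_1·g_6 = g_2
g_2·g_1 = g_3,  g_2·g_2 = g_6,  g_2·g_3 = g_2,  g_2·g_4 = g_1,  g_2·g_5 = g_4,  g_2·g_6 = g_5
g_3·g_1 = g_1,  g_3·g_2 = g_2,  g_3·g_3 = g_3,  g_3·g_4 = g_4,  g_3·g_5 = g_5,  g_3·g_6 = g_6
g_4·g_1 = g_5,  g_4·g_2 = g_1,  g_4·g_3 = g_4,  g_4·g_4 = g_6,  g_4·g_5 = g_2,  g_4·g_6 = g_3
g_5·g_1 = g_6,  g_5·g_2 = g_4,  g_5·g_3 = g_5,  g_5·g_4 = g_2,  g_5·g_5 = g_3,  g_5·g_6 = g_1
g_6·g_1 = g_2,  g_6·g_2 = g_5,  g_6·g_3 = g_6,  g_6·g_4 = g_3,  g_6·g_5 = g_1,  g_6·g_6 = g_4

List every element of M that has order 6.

Identity is g_3. Compute the order of each non-identity element by repeated multiplication:
  g_1: g_1 → g_4 → g_5 → g_6 → g_2 → g_3  (order 6)
  g_2: g_2 → g_6 → g_5 → g_4 → g_1 → g_3  (order 6)
  g_4: g_4 → g_6 → g_3  (order 3)
  g_5: g_5 → g_3  (order 2)
  g_6: g_6 → g_4 → g_3  (order 3)
Elements of order 6: {g_1, g_2}.

{g_1, g_2}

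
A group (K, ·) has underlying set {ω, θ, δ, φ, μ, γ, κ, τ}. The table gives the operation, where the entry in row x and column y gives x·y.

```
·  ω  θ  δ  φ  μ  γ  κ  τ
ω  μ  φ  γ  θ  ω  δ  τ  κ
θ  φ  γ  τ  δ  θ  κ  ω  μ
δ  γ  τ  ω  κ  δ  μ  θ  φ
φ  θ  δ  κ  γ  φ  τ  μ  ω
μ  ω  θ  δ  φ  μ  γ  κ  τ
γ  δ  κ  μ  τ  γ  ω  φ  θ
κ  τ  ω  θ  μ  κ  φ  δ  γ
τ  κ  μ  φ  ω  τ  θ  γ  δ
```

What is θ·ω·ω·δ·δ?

φ

θ·ω = φ
φ·ω = θ
θ·δ = τ
τ·δ = φ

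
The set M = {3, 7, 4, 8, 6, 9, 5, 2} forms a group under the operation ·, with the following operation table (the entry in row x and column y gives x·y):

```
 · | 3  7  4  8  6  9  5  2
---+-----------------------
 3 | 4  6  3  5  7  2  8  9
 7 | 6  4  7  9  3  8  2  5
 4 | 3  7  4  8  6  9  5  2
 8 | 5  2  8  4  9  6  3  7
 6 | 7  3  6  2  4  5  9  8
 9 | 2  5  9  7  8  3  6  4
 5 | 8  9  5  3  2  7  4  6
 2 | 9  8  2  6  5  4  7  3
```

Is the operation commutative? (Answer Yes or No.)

2·5 = 7 but 5·2 = 6.
Since 2 and 5 do not commute, M is not abelian.

No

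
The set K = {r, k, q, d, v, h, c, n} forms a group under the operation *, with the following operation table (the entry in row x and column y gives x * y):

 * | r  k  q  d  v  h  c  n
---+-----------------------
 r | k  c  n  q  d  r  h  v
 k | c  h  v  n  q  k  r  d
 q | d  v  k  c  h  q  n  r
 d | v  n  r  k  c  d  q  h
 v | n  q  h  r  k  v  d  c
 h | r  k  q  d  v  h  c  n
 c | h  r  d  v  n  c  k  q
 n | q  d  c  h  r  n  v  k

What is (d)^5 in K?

d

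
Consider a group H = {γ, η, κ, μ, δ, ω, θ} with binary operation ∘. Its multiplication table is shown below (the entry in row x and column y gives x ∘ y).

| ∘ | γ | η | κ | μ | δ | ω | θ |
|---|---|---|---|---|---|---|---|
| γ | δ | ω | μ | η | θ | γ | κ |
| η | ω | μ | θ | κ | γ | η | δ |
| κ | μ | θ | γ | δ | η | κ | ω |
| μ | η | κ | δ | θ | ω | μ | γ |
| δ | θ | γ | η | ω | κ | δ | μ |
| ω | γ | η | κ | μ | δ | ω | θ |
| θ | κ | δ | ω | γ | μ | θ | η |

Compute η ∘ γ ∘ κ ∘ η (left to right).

θ

η ∘ γ = ω
ω ∘ κ = κ
κ ∘ η = θ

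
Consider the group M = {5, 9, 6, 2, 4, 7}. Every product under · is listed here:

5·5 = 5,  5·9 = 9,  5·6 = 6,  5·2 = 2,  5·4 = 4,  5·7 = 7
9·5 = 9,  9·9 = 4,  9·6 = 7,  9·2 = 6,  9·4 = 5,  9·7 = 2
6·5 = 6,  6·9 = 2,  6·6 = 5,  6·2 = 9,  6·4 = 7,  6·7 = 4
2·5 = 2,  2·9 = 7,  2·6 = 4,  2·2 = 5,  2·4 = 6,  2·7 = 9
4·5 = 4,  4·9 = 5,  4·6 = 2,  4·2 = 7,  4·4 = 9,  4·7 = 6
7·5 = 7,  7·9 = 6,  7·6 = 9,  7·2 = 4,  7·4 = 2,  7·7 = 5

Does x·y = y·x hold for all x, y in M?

No

9·6 = 7 but 6·9 = 2.
Since 9 and 6 do not commute, M is not abelian.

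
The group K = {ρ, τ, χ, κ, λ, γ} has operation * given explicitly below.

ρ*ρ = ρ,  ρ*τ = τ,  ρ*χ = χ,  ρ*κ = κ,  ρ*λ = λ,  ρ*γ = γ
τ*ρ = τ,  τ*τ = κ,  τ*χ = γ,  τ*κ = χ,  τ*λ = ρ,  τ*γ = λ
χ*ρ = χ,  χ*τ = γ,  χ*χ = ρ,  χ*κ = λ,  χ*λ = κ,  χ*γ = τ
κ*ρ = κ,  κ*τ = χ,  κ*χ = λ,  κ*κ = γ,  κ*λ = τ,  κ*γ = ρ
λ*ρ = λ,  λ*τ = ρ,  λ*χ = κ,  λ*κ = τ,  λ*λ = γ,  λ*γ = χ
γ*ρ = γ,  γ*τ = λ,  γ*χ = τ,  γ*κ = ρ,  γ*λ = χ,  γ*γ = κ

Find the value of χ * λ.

κ

Read row χ, column λ: χ * λ = κ.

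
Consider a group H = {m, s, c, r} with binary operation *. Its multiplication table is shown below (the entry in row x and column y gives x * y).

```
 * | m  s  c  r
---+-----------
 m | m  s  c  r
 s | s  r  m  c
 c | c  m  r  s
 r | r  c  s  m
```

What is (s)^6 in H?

s^1 = s
s^2 = s * s = r
s^3 = r * s = c
s^4 = c * s = m
s^5 = m * s = s
s^6 = s * s = r

r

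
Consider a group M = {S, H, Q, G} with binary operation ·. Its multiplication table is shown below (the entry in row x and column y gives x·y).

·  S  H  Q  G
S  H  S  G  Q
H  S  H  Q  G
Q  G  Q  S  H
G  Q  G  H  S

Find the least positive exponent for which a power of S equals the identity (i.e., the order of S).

The identity element is H (its row matches the header).
S^1 = S
S^2 = S·S = H
The first power of S equal to the identity is S^2, so ord(S) = 2.

2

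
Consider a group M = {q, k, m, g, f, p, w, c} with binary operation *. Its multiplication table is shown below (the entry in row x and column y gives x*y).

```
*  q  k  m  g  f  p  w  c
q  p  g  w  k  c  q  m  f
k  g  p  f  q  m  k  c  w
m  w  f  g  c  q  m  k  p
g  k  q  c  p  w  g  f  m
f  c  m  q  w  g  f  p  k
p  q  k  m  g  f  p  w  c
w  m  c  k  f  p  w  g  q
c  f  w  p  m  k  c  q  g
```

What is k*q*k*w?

k*q = g
g*k = q
q*w = m

m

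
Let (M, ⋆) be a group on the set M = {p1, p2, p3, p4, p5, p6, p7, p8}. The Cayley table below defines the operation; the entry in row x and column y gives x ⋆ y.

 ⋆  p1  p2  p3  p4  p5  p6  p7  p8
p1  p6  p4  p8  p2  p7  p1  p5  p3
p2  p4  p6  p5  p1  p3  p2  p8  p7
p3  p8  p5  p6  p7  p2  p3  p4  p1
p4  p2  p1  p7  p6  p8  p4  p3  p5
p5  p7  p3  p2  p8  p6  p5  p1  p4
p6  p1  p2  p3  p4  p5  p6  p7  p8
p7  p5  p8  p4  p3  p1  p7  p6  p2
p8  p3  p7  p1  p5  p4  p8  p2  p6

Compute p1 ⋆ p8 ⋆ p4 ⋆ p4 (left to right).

p3

p1 ⋆ p8 = p3
p3 ⋆ p4 = p7
p7 ⋆ p4 = p3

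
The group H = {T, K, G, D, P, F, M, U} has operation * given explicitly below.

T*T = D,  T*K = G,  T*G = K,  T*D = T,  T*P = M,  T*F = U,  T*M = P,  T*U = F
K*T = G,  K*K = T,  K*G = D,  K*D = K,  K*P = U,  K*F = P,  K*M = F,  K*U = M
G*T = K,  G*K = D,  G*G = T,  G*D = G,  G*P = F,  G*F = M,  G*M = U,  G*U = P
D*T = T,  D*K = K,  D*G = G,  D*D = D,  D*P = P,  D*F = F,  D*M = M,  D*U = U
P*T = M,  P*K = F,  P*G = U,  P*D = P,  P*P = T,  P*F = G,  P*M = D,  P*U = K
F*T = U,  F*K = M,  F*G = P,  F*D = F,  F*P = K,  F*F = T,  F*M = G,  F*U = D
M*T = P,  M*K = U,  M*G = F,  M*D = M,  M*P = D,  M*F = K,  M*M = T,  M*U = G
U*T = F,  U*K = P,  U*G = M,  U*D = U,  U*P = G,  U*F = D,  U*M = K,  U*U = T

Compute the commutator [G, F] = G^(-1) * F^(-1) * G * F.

Identity is D; from the table G^(-1) = K and F^(-1) = U.
K * U = M
M * G = F
F * F = T

T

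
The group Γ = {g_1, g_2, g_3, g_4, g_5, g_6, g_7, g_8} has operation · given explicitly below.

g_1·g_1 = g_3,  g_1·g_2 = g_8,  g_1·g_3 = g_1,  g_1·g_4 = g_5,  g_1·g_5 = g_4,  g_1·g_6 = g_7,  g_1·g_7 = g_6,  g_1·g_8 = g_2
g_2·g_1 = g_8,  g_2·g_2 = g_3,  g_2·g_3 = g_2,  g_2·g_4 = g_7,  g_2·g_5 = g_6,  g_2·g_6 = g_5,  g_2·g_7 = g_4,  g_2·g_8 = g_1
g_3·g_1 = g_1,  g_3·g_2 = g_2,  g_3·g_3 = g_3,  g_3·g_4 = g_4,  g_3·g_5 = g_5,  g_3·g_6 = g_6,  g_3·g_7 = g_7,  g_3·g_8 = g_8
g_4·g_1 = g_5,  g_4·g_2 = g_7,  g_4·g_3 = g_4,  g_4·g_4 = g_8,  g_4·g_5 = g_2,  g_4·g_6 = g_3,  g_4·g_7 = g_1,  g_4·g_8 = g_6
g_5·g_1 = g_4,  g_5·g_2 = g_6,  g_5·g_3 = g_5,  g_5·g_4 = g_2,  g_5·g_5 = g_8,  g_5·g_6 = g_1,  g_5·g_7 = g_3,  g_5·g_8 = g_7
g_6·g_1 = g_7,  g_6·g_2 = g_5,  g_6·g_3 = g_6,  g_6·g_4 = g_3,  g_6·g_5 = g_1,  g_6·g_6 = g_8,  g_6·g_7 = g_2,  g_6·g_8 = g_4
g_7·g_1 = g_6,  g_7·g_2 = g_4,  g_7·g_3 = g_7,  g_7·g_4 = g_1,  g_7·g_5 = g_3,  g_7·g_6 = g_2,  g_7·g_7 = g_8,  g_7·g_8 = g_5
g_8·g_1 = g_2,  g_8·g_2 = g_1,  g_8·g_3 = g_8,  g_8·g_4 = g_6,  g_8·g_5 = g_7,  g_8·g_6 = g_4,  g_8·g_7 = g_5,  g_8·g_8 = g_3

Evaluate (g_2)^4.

g_2^1 = g_2
g_2^2 = g_2·g_2 = g_3
g_2^3 = g_3·g_2 = g_2
g_2^4 = g_2·g_2 = g_3

g_3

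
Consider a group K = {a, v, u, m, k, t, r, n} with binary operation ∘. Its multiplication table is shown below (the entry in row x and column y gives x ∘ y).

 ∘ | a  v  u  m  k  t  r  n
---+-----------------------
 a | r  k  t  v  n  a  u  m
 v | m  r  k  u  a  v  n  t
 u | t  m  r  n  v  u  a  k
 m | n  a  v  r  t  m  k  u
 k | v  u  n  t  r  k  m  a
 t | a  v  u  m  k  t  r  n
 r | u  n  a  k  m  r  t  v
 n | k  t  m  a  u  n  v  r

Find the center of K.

An element z is central iff its row equals its column in the table.
For a: a ∘ v = k ≠ m = v ∘ a, so a ∉ Z.
Checking each element this way leaves Z(K) = {r, t}.
(Structurally, K here is isomorphic to the quaternion group Q_8.)

{r, t}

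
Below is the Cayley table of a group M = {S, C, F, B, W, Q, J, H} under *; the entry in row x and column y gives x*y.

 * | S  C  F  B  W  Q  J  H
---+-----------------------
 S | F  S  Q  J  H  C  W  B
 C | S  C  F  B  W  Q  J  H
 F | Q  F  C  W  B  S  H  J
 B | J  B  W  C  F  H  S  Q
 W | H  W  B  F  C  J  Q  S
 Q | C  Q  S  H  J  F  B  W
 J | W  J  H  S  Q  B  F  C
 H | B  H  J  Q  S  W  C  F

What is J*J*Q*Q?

C

J*J = F
F*Q = S
S*Q = C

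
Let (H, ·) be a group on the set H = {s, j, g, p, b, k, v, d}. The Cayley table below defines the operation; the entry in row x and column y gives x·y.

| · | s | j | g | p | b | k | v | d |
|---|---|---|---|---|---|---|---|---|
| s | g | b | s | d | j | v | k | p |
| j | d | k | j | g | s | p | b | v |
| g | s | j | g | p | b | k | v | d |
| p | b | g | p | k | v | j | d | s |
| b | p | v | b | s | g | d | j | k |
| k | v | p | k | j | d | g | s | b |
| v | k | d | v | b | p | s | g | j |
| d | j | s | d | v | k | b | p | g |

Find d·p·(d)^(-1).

The identity is g. In row d, the entry g sits in column d, so d^(-1) = d.
d·p = v
v·d = j

j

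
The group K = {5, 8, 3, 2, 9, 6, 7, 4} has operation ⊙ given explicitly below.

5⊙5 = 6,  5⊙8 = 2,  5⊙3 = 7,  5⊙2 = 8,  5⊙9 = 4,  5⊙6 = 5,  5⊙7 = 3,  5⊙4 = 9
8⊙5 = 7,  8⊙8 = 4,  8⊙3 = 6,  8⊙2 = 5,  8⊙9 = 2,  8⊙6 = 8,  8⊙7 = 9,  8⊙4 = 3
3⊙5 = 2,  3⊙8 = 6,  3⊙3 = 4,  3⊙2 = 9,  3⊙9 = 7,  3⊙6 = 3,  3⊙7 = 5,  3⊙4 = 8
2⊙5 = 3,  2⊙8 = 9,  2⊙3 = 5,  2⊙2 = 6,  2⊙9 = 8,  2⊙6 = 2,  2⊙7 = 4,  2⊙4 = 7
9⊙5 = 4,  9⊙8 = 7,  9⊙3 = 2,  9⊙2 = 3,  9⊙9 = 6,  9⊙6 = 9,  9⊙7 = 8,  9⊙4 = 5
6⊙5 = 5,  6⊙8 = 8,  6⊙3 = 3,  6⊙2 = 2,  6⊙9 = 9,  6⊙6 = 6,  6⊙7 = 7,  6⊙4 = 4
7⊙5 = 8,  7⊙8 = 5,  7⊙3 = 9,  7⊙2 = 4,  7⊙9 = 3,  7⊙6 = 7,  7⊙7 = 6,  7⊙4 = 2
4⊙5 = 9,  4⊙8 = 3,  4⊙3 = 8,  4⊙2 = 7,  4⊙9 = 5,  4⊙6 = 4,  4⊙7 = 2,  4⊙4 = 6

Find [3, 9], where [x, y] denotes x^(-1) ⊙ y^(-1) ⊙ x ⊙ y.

Identity is 6; from the table 3^(-1) = 8 and 9^(-1) = 9.
8 ⊙ 9 = 2
2 ⊙ 3 = 5
5 ⊙ 9 = 4

4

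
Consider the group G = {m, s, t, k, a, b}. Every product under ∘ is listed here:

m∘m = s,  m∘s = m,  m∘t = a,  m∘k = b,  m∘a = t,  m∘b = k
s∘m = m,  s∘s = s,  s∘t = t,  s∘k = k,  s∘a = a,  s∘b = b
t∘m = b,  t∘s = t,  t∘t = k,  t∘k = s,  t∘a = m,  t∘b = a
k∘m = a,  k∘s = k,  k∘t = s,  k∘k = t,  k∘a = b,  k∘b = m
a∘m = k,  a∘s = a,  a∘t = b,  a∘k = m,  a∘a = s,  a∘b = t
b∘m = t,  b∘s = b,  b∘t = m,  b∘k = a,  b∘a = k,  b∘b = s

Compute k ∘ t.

s

Read row k, column t: k ∘ t = s.
(Structurally, G here is isomorphic to the symmetric group S_3.)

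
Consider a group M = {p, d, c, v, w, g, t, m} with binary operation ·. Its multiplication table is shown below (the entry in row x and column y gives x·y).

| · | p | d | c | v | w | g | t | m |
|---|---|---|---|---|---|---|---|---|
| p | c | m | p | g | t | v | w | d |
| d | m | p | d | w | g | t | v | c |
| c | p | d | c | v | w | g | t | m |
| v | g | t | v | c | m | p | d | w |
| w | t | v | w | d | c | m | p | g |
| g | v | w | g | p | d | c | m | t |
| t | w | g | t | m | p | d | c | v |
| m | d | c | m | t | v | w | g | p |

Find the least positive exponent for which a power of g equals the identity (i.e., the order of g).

The identity element is c (its row matches the header).
g^1 = g
g^2 = g·g = c
The first power of g equal to the identity is g^2, so ord(g) = 2.
(Structurally, M here is isomorphic to the dihedral group D_4.)

2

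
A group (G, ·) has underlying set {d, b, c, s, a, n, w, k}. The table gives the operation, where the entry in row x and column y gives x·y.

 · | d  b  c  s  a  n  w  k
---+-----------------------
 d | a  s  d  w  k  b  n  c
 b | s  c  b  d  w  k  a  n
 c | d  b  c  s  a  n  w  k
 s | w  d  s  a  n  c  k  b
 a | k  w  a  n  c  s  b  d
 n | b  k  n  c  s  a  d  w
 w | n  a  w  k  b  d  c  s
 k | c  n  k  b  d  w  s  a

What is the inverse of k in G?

First locate the identity: row c matches the header, so c is the identity.
Scan row k for c: k·d = c. Hence k^(-1) = d.

d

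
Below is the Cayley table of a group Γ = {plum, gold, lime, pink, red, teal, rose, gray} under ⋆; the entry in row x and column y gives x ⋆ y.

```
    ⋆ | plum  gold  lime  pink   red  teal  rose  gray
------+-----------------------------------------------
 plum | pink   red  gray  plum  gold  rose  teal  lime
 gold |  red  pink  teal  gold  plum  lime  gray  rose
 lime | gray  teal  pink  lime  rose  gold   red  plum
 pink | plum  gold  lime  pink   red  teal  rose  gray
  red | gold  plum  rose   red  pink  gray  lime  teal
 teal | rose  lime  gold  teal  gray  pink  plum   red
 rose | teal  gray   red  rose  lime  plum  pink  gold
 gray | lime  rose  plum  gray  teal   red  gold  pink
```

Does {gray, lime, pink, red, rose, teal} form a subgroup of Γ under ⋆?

teal ⋆ lime = gold, which is not in {gray, lime, pink, red, rose, teal}.
The subset is not closed under ⋆, so it is not a subgroup.

No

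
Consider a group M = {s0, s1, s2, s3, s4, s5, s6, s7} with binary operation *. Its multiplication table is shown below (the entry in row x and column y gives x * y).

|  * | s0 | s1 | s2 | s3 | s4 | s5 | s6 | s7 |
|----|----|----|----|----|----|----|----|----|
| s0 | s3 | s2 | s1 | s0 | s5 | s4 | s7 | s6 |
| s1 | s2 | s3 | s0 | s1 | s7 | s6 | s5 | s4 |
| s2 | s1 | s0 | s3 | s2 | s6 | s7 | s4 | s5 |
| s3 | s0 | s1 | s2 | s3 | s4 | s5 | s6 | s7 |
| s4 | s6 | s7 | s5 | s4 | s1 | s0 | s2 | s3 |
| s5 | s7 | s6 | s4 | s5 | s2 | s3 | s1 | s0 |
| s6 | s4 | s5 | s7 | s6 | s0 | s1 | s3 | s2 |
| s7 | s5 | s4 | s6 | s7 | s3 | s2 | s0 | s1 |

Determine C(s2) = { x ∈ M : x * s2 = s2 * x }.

Compare row s2 with column s2 entry by entry.
s0 * s2 = s1 = s2 * s0, so s0 commutes with s2.
s7 * s2 = s6 but s2 * s7 = s5, so s7 does not.
Collecting the elements that commute with s2: C(s2) = {s0, s1, s2, s3}.

{s0, s1, s2, s3}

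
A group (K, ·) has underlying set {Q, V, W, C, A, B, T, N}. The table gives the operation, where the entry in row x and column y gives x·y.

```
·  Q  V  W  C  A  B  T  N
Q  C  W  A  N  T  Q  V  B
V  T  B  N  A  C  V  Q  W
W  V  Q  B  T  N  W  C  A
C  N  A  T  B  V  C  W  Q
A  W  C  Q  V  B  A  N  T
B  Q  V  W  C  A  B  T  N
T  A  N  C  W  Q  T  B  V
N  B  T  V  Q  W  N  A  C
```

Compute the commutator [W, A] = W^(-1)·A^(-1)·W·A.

Identity is B; from the table W^(-1) = W and A^(-1) = A.
W·A = N
N·W = V
V·A = C

C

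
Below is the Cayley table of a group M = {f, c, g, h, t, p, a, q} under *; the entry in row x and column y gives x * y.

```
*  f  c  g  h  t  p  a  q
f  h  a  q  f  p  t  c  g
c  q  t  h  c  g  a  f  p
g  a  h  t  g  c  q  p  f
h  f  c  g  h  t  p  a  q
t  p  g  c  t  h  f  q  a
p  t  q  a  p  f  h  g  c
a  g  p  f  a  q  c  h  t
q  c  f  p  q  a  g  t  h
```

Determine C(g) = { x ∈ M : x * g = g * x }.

Compare row g with column g entry by entry.
t * g = c = g * t, so t commutes with g.
a * g = f but g * a = p, so a does not.
Collecting the elements that commute with g: C(g) = {c, g, h, t}.

{c, g, h, t}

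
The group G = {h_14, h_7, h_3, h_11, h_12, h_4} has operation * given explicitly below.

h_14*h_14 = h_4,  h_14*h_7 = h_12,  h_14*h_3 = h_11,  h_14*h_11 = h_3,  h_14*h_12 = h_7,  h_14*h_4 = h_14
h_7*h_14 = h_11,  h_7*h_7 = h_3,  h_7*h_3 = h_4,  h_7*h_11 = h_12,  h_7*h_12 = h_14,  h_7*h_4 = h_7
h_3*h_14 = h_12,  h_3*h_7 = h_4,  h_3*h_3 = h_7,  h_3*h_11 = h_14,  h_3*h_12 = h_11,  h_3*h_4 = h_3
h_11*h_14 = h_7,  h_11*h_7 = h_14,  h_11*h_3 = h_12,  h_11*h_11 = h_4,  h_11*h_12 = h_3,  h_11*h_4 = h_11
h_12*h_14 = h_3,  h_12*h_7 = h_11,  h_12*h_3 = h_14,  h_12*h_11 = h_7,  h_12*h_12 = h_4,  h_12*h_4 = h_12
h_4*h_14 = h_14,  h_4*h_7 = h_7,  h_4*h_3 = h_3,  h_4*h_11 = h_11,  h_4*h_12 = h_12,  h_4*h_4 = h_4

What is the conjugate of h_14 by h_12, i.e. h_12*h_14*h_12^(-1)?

h_11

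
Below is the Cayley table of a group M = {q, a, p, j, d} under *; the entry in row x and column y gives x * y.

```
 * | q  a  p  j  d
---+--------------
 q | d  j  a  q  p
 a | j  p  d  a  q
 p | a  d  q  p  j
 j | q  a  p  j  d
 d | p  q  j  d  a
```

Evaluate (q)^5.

q^1 = q
q^2 = q * q = d
q^3 = d * q = p
q^4 = p * q = a
q^5 = a * q = j

j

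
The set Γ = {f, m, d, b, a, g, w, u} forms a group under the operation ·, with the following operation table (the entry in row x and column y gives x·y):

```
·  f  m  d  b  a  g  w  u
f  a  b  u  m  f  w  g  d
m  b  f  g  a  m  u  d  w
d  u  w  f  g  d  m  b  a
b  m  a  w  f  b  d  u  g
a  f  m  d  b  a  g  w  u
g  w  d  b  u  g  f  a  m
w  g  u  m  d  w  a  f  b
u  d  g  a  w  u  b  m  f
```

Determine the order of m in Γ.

The identity element is a (its row matches the header).
m^1 = m
m^2 = m·m = f
m^3 = f·m = b
m^4 = b·m = a
The first power of m equal to the identity is m^4, so ord(m) = 4.

4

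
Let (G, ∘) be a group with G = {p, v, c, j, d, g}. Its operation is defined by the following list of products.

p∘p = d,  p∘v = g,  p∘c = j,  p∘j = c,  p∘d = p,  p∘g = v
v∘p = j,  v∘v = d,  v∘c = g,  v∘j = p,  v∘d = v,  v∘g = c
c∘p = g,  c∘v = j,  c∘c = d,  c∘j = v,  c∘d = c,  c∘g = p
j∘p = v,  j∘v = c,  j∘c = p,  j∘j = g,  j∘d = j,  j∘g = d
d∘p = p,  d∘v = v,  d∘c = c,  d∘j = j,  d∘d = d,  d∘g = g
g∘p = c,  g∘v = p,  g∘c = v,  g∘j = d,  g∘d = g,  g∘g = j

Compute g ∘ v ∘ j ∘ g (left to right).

g ∘ v = p
p ∘ j = c
c ∘ g = p
(Structurally, G here is isomorphic to the symmetric group S_3.)

p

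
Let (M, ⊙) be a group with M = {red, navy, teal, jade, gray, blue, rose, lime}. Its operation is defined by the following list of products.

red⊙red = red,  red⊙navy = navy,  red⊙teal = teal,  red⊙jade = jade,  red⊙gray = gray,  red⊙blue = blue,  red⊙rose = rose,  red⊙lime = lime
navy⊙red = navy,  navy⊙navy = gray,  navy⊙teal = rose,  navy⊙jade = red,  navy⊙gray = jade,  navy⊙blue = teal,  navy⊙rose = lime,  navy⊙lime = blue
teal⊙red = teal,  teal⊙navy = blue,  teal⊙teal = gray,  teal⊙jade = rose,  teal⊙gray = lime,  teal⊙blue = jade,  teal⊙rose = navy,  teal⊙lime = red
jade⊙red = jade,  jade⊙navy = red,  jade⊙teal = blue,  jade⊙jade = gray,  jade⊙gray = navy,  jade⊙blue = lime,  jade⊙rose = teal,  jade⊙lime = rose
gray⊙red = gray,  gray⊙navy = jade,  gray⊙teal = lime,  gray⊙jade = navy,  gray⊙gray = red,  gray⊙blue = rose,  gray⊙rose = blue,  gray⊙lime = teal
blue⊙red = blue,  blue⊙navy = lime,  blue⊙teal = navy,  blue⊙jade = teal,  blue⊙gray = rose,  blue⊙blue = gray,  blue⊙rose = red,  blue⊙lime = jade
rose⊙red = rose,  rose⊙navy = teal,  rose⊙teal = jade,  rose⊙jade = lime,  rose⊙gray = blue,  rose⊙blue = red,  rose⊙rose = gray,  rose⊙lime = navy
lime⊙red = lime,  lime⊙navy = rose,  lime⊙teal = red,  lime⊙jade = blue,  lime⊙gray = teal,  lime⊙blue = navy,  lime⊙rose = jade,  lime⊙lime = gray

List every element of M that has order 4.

Identity is red. Compute the order of each non-identity element by repeated multiplication:
  navy: navy → gray → jade → red  (order 4)
  teal: teal → gray → lime → red  (order 4)
  jade: jade → gray → navy → red  (order 4)
  gray: gray → red  (order 2)
  blue: blue → gray → rose → red  (order 4)
  rose: rose → gray → blue → red  (order 4)
  lime: lime → gray → teal → red  (order 4)
Elements of order 4: {blue, jade, lime, navy, rose, teal}.
(Structurally, M here is isomorphic to the quaternion group Q_8.)

{blue, jade, lime, navy, rose, teal}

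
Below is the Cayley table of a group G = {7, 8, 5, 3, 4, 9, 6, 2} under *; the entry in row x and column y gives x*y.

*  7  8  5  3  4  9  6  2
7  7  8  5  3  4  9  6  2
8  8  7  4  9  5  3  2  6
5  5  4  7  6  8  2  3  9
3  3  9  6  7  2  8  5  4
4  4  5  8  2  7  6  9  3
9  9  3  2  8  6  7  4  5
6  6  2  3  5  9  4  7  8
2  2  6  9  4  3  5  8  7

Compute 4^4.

7

4^1 = 4
4^2 = 4*4 = 7
4^3 = 7*4 = 4
4^4 = 4*4 = 7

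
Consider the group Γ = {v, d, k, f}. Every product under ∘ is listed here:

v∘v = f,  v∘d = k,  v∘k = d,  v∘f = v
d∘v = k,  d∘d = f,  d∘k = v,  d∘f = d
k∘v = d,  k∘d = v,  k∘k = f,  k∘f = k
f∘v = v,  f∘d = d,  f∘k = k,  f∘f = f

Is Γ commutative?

Yes

Check whether the table is symmetric across its main diagonal.
Every entry (row x, col y) equals the entry (row y, col x), so Γ is abelian.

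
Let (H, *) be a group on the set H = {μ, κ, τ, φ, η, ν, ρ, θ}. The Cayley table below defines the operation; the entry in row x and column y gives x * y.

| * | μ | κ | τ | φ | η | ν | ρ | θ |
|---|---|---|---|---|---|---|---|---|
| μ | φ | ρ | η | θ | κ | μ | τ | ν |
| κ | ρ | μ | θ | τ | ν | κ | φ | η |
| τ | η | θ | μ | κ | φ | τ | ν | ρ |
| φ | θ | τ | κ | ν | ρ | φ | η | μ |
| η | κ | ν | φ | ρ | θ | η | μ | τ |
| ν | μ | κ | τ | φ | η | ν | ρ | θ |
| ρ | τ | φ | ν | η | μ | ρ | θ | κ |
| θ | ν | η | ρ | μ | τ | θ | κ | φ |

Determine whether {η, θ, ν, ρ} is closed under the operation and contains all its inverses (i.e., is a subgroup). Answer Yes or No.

No

ρ * θ = κ, which is not in {η, θ, ν, ρ}.
The subset is not closed under *, so it is not a subgroup.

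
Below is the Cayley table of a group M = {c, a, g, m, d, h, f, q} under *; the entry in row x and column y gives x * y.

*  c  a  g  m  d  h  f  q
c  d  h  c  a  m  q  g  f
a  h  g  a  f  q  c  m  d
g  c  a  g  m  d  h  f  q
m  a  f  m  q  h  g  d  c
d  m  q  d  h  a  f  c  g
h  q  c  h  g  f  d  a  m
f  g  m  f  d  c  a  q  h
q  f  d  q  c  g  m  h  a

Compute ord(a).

The identity element is g (its row matches the header).
a^1 = a
a^2 = a * a = g
The first power of a equal to the identity is a^2, so ord(a) = 2.

2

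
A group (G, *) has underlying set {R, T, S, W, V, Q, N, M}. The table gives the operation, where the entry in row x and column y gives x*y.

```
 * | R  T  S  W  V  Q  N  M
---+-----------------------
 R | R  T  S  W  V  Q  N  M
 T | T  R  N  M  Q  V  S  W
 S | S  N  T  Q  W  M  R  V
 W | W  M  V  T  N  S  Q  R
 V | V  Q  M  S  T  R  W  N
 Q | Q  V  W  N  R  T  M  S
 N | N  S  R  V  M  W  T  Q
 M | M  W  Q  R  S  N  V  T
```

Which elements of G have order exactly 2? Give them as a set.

{T}

Identity is R. Compute the order of each non-identity element by repeated multiplication:
  T: T → R  (order 2)
  S: S → T → N → R  (order 4)
  W: W → T → M → R  (order 4)
  V: V → T → Q → R  (order 4)
  Q: Q → T → V → R  (order 4)
  N: N → T → S → R  (order 4)
  M: M → T → W → R  (order 4)
Elements of order 2: {T}.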